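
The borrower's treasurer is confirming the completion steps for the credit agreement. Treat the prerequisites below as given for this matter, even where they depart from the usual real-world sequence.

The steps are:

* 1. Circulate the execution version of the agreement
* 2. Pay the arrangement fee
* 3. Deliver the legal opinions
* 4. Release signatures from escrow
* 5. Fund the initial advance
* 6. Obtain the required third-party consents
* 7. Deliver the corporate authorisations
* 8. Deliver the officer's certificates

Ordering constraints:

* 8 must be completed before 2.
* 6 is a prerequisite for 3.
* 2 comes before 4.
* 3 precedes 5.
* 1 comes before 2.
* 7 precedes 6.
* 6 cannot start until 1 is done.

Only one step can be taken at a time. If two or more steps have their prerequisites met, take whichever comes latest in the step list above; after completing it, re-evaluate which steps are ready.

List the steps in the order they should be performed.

8, 7 and 1 have no prerequisites; 8 is listed later, so 8 is first.
Ready: 7 and 1. 7 is listed later → 7.
Next only 1 has its prerequisites met → 1.
Ready: 6 and 2. 6 is listed later → 6.
3 now also ready, so the ready set is {3, 2}; 3 is listed later → 3.
5 now also ready, so the ready set is {5, 2}; 5 is listed later → 5.
That leaves 2 as the only ready step → 2.
4 needed 2, now all done → 4.

8, 7, 1, 6, 3, 5, 2, 4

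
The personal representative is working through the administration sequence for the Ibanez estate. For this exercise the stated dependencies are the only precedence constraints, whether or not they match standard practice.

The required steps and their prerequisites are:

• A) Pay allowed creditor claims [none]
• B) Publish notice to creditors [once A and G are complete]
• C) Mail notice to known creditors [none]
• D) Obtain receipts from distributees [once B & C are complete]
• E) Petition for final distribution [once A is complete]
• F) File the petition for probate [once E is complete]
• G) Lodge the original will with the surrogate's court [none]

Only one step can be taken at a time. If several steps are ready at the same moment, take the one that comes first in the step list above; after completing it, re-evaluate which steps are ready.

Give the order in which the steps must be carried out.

A, C, E, F, G, B, D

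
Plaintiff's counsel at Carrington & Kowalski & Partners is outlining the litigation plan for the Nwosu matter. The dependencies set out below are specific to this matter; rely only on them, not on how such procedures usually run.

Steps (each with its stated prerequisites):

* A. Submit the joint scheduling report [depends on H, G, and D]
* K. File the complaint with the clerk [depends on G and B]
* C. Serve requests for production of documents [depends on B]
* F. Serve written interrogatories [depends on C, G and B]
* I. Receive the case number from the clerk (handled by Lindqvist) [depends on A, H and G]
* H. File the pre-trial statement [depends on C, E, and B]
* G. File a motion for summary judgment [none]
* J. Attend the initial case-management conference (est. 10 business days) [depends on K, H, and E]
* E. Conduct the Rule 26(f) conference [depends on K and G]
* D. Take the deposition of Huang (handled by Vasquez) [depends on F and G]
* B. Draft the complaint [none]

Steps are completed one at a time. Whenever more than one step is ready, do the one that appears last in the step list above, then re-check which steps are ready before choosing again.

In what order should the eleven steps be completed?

B, G, C, F, D, K, E, H, J, A, I

Nothing is required for B and G. B is listed later → B first.
Now G and C have their prerequisites met. G is listed later, so G next.
K now also ready, so the ready set is {C, K}; C is listed later → C.
F and K are both available; F is listed later → F.
Now D and K have their prerequisites met. D is listed later, so D next.
K needed B and G, now all done → K.
E is the only step now ready → E.
That leaves H as the only ready step → H.
Now J and A have their prerequisites met. J is listed later, so J next.
A is the only step now ready → A.
That leaves I as the only ready step → I.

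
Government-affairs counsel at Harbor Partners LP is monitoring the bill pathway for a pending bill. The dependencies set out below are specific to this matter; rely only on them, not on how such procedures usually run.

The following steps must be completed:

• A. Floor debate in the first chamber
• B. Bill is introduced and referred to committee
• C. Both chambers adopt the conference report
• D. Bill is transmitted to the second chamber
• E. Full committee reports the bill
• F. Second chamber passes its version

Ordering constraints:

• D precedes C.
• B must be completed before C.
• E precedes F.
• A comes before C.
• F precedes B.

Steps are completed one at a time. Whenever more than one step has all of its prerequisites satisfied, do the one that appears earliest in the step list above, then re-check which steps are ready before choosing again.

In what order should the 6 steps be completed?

A, D and E have no prerequisites; A is listed earlier, so A is first.
Ready: D and E. D is listed earlier → D.
E is the only step now ready → E.
F needed E, now all done → F.
B needed F, now all done → B.
C needed A, B and D, now all done → C.

A → D → E → F → B → C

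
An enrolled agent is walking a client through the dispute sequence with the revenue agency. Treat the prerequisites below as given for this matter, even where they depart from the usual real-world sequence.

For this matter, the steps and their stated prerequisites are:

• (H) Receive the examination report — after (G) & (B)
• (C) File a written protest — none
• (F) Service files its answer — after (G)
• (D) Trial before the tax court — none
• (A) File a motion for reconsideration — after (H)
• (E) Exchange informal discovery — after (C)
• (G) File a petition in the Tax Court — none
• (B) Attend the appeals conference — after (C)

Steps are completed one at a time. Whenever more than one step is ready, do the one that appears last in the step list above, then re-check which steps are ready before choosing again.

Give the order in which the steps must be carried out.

(G), (D), (F), (C), (B), (E), (H), (A)

(G), (D) and (C) have no prerequisites; (G) is listed later, so (G) is first.
(D), (F) and (C) are all available; (D) is listed later → (D).
Now (F) and (C) have their prerequisites met. (F) is listed later, so (F) next.
That leaves (C) as the only ready step → (C).
Now (B) and (E) have their prerequisites met. (B) is listed later, so (B) next.
(H) now also ready, so the ready set is {(E), (H)}; (E) is listed later → (E).
(H) needed (B) and (G), now all done → (H).
(A) needed (H), now all done → (A).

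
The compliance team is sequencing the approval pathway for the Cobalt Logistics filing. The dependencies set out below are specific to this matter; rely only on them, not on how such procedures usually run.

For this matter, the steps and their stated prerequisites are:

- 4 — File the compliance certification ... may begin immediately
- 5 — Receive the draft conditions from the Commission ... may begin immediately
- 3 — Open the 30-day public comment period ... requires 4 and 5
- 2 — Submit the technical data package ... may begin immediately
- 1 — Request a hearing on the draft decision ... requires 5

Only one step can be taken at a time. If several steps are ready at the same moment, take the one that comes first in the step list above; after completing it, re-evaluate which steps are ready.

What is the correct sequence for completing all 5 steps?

4, 5, 3, 2, 1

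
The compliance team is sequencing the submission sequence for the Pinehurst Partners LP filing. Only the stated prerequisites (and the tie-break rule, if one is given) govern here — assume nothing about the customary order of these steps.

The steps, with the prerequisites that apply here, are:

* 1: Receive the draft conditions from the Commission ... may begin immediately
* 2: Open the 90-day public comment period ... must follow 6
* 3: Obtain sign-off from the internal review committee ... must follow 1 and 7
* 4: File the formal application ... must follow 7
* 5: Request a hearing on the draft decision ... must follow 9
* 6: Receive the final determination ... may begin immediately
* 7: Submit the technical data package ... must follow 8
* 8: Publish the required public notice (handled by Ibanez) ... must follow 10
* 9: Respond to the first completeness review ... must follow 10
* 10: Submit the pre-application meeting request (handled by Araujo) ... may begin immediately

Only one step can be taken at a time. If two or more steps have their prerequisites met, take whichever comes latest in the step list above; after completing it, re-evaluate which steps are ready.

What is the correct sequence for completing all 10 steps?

10 → 9 → 8 → 7 → 6 → 5 → 4 → 2 → 1 → 3

Nothing is required for 10, 6 and 1. 10 is listed later → 10 first.
9 and 8 now also ready, so the ready set is {9, 8, 6, 1}; 9 is listed later → 9.
8, 6, 5 and 1 are all available; 8 is listed later → 8.
7 now also ready, so the ready set is {7, 6, 5, 1}; 7 is listed later → 7.
Now 6, 5, 4 and 1 have their prerequisites met. 6 is listed later, so 6 next.
5, 4, 2 and 1 are all available; 5 is listed later → 5.
4, 2 and 1 are all available; 4 is listed later → 4.
Ready: 2 and 1. 2 is listed later → 2.
That leaves 1 as the only ready step → 1.
3 needed 7 and 1, now all done → 3.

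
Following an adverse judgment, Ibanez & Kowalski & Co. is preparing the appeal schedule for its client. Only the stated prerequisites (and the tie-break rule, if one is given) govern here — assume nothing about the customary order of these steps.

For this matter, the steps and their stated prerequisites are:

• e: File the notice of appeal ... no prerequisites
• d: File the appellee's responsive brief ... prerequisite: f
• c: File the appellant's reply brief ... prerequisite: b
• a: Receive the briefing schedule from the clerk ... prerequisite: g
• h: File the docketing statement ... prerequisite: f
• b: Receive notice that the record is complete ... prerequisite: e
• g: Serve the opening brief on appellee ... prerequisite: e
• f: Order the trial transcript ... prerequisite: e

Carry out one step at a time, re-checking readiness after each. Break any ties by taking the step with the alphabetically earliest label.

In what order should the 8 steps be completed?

Only e has no prerequisites, so it is first.
Now b, f and g have their prerequisites met. b has the earlier label, so b next.
Ready: c, f and g. c has the earlier label → c.
Ready: f and g. f has the earlier label → f.
Ready: d, g and h. d has the earlier label → d.
g and h are both available; g has the earlier label → g.
a now also ready, so the ready set is {a, h}; a has the earlier label → a.
h needed f, now all done → h.

e → b → c → f → d → g → a → h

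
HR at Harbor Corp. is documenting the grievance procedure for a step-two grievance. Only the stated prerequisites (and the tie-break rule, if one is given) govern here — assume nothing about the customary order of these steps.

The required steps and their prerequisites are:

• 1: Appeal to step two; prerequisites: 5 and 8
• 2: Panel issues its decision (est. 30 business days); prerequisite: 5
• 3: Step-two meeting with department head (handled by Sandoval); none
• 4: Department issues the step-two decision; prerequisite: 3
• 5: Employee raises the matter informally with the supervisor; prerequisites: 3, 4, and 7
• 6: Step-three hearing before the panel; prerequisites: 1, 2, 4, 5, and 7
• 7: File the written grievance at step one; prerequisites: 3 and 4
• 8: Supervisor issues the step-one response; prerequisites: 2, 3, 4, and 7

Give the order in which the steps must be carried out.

Only 3 has no prerequisites, so it is first.
4 is the only step now ready → 4.
7 needed 3 and 4, now all done → 7.
Next only 5 has its prerequisites met → 5.
2 is the only step now ready → 2.
8 is the only step now ready → 8.
1 is the only step now ready → 1.
That leaves 6 as the only ready step → 6.

3, 4, 7, 5, 2, 8, 1, 6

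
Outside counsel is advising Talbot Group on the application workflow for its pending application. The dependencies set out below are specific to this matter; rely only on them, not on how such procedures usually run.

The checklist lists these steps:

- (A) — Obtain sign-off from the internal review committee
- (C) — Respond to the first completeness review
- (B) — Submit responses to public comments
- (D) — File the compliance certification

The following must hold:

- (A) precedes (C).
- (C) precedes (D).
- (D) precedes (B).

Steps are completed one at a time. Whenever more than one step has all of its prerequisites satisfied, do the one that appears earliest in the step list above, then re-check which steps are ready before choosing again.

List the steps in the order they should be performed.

(A), (C), (D), (B)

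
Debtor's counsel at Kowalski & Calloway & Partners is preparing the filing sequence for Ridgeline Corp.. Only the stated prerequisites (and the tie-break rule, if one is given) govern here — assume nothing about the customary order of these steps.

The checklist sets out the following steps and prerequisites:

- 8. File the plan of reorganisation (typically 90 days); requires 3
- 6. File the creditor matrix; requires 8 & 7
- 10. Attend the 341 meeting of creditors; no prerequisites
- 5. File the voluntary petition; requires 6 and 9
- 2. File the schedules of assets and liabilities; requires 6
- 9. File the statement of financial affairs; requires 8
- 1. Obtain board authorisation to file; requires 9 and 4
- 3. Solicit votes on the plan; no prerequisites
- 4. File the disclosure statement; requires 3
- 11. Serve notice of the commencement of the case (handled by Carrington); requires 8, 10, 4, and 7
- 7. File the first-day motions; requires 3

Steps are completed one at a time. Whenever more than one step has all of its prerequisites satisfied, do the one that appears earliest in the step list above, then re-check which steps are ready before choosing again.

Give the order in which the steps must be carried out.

10 and 3 have no prerequisites; 10 is listed earlier, so 10 is first.
Next only 3 has its prerequisites met → 3.
Ready: 8, 4 and 7. 8 is listed earlier → 8.
9 now also ready, so the ready set is {9, 4, 7}; 9 is listed earlier → 9.
Now 4 and 7 have their prerequisites met. 4 is listed earlier, so 4 next.
Now 1 and 7 have their prerequisites met. 1 is listed earlier, so 1 next.
7 needed 3, now all done → 7.
6 and 11 are both available; 6 is listed earlier → 6.
Now 5, 2 and 11 have their prerequisites met. 5 is listed earlier, so 5 next.
Now 2 and 11 have their prerequisites met. 2 is listed earlier, so 2 next.
11 needed 8, 10, 4 and 7, now all done → 11.

10 3 8 9 4 1 7 6 5 2 11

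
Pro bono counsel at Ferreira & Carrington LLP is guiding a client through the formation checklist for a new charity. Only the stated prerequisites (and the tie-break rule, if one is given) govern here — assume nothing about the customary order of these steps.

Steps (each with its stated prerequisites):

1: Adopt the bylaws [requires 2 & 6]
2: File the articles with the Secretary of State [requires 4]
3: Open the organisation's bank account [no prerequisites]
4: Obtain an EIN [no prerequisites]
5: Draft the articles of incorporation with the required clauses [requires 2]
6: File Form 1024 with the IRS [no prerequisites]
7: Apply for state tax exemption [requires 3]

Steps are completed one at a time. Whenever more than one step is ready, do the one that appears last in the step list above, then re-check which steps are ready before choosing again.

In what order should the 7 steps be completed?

6 → 4 → 3 → 7 → 2 → 5 → 1

Nothing is required for 6, 4 and 3. 6 is listed later → 6 first.
4 and 3 are both available; 4 is listed later → 4.
2 now also ready, so the ready set is {3, 2}; 3 is listed later → 3.
7 and 2 are both available; 7 is listed later → 7.
2 is the only step now ready → 2.
5 and 1 are both available; 5 is listed later → 5.
1 needed 6 and 2, now all done → 1.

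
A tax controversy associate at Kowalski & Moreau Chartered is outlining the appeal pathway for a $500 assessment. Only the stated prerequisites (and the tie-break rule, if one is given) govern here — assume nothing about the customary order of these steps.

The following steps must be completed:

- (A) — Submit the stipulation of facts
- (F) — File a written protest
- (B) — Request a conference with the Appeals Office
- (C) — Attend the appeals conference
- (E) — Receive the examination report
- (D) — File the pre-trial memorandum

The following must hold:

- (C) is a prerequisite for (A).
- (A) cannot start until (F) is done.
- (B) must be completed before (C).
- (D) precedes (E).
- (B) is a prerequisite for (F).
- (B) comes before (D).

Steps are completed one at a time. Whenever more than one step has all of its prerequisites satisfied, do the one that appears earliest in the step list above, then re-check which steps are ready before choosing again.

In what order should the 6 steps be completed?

(B), (F), (C), (A), (D), (E)

Only (B) has no prerequisites, so it is first.
Now (F), (C) and (D) have their prerequisites met. (F) is listed earlier, so (F) next.
(C) and (D) are both available; (C) is listed earlier → (C).
Ready: (A) and (D). (A) is listed earlier → (A).
Next only (D) has its prerequisites met → (D).
That leaves (E) as the only ready step → (E).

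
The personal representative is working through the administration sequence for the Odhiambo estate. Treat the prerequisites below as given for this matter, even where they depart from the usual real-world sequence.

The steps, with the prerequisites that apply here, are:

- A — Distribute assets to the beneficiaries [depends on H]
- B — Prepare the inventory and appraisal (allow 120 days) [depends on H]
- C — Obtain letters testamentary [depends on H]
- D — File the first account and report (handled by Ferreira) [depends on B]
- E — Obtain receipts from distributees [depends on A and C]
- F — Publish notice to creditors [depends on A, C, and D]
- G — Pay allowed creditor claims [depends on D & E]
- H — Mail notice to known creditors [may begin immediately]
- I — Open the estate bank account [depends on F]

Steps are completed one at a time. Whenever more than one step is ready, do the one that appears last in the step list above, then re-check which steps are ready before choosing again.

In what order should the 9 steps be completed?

H, C, B, D, A, F, I, E, G

H has no prerequisites → H first.
Now C, B and A have their prerequisites met. C is listed later, so C next.
Ready: B and A. B is listed later → B.
Ready: D and A. D is listed later → D.
A needed H, now all done → A.
F and E are both available; F is listed later → F.
I and E are both available; I is listed later → I.
That leaves E as the only ready step → E.
G is the only step now ready → G.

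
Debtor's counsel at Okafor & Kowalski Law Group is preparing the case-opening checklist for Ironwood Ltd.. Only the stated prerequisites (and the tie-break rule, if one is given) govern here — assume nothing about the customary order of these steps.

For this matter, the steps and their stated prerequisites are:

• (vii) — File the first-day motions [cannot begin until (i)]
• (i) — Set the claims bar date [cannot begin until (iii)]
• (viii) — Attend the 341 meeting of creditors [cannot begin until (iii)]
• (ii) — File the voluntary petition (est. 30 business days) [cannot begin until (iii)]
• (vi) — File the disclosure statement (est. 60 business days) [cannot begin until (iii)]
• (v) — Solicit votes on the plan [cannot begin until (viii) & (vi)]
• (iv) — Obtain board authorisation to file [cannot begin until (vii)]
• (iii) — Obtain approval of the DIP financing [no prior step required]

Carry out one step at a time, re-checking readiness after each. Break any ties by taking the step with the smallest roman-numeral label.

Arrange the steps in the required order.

(iii), (i), (ii), (vi), (vii), (iv), (viii), (v)

(iii) is the only step with nothing outstanding, so it goes first.
Ready: (i), (ii), (vi) and (viii). (i) has the earlier label → (i).
(vii) now also ready, so the ready set is {(ii), (vi), (vii), (viii)}; (ii) has the earlier label → (ii).
(vi), (vii) and (viii) are all available; (vi) has the earlier label → (vi).
Now (vii) and (viii) have their prerequisites met. (vii) has the earlier label, so (vii) next.
(iv) now also ready, so the ready set is {(iv), (viii)}; (iv) has the earlier label → (iv).
(viii) is the only step now ready → (viii).
(v) is the only step now ready → (v).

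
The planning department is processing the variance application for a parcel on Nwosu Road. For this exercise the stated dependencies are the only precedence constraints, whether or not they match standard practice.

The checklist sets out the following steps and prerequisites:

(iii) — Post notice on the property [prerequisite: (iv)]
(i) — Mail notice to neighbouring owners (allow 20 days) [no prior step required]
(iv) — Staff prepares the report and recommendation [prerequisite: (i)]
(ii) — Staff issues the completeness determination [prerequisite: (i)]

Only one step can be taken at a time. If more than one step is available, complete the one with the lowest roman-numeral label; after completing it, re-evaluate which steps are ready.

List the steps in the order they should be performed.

(i), (ii), (iv), (iii)

(i) is the only step with nothing outstanding, so it goes first.
Ready: (ii) and (iv). (ii) has the earlier label → (ii).
(iv) is the only step now ready → (iv).
(iii) is the only step now ready → (iii).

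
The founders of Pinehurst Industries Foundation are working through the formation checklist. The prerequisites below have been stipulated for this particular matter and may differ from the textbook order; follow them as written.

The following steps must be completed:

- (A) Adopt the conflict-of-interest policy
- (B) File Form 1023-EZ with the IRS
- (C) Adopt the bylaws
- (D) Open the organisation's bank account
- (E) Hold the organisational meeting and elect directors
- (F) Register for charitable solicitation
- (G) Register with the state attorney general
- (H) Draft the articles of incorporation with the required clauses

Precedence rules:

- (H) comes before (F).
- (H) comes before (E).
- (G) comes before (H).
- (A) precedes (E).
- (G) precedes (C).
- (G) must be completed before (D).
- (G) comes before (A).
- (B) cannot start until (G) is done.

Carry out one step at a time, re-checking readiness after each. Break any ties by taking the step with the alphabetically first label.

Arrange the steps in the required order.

(G), (A), (B), (C), (D), (H), (E), (F)

Only (G) has no prerequisites, so it is first.
Ready: (A), (B), (C), (D) and (H). (A) has the earlier label → (A).
Now (B), (C), (D) and (H) have their prerequisites met. (B) has the earlier label, so (B) next.
Now (C), (D) and (H) have their prerequisites met. (C) has the earlier label, so (C) next.
(D) and (H) are both available; (D) has the earlier label → (D).
That leaves (H) as the only ready step → (H).
Now (E) and (F) have their prerequisites met. (E) has the earlier label, so (E) next.
That leaves (F) as the only ready step → (F).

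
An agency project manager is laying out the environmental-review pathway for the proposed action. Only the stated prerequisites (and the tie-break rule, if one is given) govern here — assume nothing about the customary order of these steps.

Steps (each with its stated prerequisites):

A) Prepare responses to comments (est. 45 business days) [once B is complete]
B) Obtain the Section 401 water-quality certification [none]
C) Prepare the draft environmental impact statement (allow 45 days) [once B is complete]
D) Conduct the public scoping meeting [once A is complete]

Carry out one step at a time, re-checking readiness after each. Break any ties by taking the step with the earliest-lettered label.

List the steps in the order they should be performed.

B is the only step with nothing outstanding, so it goes first.
Now A and C have their prerequisites met. A has the earlier label, so A next.
D now also ready, so the ready set is {C, D}; C has the earlier label → C.
D needed A, now all done → D.

B A C D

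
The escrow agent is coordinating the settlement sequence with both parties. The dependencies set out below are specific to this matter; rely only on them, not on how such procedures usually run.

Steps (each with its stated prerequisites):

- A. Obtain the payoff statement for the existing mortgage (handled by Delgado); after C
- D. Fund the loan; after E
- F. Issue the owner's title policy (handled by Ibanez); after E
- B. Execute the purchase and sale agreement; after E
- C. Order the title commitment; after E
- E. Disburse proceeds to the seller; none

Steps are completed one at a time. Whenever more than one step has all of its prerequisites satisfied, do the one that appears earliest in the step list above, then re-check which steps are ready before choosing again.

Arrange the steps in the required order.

E is the only step with nothing outstanding, so it goes first.
Now D, F, B and C have their prerequisites met. D is listed earlier, so D next.
Ready: F, B and C. F is listed earlier → F.
B and C are both available; B is listed earlier → B.
That leaves C as the only ready step → C.
A needed C, now all done → A.

E, D, F, B, C, A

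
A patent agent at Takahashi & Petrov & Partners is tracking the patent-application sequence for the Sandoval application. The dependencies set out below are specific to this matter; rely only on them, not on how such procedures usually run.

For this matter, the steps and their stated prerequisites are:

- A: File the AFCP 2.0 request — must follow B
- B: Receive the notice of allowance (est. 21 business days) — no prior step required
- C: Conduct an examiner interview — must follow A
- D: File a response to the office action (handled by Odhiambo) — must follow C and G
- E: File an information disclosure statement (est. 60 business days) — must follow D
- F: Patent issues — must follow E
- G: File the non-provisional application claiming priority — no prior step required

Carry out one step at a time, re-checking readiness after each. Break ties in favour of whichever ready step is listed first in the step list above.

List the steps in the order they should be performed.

B and G have no prerequisites; B is listed earlier, so B is first.
A and G are both available; A is listed earlier → A.
C and G are both available; C is listed earlier → C.
G is the only step now ready → G.
D is the only step now ready → D.
E is the only step now ready → E.
F needed E, now all done → F.

B, A, C, G, D, E, F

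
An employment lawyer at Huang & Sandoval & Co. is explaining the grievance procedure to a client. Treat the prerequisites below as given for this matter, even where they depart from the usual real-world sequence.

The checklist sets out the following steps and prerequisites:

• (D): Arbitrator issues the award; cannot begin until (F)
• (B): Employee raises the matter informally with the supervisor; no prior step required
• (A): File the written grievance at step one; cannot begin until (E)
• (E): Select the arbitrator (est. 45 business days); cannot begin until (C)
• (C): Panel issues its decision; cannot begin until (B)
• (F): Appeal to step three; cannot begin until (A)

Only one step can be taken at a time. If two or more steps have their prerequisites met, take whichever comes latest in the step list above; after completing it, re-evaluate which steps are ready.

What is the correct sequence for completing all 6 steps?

Only (B) has no prerequisites, so it is first.
(C) needed (B), now all done → (C).
Next only (E) has its prerequisites met → (E).
(A) needed (E), now all done → (A).
Next only (F) has its prerequisites met → (F).
(D) is the only step now ready → (D).

(B) → (C) → (E) → (A) → (F) → (D)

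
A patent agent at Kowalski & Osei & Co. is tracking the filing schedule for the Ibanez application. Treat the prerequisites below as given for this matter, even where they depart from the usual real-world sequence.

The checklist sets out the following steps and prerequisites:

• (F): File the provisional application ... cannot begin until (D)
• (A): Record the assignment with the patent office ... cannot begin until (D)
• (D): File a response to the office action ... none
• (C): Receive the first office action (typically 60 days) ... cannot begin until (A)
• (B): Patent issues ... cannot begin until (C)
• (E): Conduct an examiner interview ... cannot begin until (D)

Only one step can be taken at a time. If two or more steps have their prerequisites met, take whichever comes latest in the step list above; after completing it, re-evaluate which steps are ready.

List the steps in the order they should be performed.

(D) has no prerequisites → (D) first.
(E), (A) and (F) are all available; (E) is listed later → (E).
Now (A) and (F) have their prerequisites met. (A) is listed later, so (A) next.
Now (C) and (F) have their prerequisites met. (C) is listed later, so (C) next.
(B) now also ready, so the ready set is {(B), (F)}; (B) is listed later → (B).
That leaves (F) as the only ready step → (F).

(D) → (E) → (A) → (C) → (B) → (F)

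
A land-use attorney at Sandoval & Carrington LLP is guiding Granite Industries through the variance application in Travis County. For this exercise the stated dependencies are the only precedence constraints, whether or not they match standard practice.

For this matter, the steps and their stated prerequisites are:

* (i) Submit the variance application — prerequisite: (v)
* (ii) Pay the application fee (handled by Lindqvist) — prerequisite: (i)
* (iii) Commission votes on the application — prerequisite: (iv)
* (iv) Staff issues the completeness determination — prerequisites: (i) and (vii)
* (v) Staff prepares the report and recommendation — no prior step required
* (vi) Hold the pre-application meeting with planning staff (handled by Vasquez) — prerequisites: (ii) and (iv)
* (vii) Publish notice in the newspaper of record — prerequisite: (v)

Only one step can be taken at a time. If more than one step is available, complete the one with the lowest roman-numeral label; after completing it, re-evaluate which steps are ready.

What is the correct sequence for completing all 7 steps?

(v) → (i) → (ii) → (vii) → (iv) → (iii) → (vi)

(v) has no prerequisites → (v) first.
(i) and (vii) are both available; (i) has the earlier label → (i).
(ii) now also ready, so the ready set is {(ii), (vii)}; (ii) has the earlier label → (ii).
Next only (vii) has its prerequisites met → (vii).
Next only (iv) has its prerequisites met → (iv).
Now (iii) and (vi) have their prerequisites met. (iii) has the earlier label, so (iii) next.
That leaves (vi) as the only ready step → (vi).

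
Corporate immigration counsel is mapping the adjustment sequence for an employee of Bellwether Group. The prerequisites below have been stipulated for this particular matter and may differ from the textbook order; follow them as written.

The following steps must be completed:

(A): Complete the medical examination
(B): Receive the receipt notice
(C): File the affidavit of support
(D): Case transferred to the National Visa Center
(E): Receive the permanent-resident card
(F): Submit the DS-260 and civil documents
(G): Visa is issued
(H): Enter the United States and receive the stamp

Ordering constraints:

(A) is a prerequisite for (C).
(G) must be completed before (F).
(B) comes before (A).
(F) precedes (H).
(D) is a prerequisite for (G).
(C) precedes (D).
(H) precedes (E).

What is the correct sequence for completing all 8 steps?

(B), (A), (C), (D), (G), (F), (H), (E)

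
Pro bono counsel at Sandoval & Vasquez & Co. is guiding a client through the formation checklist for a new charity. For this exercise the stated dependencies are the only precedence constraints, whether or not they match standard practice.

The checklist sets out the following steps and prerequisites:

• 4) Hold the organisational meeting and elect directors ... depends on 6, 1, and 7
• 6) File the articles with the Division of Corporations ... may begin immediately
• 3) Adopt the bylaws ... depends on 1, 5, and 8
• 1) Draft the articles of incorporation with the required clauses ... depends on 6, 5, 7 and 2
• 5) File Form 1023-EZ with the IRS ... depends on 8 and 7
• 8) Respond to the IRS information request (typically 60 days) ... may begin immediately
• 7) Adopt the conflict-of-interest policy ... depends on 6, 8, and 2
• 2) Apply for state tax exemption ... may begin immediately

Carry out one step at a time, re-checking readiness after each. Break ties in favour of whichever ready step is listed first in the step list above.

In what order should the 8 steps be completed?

6, 8, 2, 7, 5, 1, 4, 3

Nothing is required for 6, 8 and 2. 6 is listed earlier → 6 first.
Now 8 and 2 have their prerequisites met. 8 is listed earlier, so 8 next.
Next only 2 has its prerequisites met → 2.
7 is the only step now ready → 7.
Next only 5 has its prerequisites met → 5.
1 needed 6, 5, 7 and 2, now all done → 1.
Now 4 and 3 have their prerequisites met. 4 is listed earlier, so 4 next.
3 needed 1, 5 and 8, now all done → 3.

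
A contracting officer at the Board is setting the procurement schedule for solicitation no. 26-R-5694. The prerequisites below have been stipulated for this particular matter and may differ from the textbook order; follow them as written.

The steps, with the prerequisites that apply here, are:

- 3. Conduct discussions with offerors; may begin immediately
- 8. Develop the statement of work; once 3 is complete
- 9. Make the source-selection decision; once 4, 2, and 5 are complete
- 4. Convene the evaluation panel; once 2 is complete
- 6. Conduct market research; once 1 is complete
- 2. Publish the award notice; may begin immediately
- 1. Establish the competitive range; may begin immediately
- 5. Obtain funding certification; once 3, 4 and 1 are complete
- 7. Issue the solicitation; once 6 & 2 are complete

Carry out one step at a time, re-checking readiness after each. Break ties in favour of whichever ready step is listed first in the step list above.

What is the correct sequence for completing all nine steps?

3, 8, 2, 4, 1, 6, 5, 9, 7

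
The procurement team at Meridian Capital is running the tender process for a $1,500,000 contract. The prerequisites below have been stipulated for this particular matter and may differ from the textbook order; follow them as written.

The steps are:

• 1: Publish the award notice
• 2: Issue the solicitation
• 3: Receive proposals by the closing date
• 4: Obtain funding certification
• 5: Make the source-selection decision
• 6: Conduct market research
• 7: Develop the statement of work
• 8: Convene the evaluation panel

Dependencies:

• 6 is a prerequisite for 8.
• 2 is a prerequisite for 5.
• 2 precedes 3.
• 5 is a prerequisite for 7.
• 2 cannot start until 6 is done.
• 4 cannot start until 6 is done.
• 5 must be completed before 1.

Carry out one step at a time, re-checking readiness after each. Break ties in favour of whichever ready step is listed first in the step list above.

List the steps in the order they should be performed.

6 2 3 4 5 1 7 8

6 has no prerequisites → 6 first.
Now 2, 4 and 8 have their prerequisites met. 2 is listed earlier, so 2 next.
3, 4, 5 and 8 are all available; 3 is listed earlier → 3.
Ready: 4, 5 and 8. 4 is listed earlier → 4.
5 and 8 are both available; 5 is listed earlier → 5.
Now 1, 7 and 8 have their prerequisites met. 1 is listed earlier, so 1 next.
Ready: 7 and 8. 7 is listed earlier → 7.
8 is the only step now ready → 8.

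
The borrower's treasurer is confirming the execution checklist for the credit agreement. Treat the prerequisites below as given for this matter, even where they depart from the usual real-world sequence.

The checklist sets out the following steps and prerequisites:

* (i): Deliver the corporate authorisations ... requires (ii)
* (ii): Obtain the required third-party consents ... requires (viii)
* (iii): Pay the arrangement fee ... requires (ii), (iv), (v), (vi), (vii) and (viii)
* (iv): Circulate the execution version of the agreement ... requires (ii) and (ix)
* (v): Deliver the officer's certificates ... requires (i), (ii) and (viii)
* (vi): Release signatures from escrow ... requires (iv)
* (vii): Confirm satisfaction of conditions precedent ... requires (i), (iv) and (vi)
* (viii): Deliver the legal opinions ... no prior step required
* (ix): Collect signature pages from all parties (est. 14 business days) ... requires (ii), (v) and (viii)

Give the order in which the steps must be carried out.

(viii) (ii) (i) (v) (ix) (iv) (vi) (vii) (iii)

(viii) has no prerequisites → (viii) first.
(ii) needed (viii), now all done → (ii).
That leaves (i) as the only ready step → (i).
(v) needed (i), (ii) and (viii), now all done → (v).
(ix) is the only step now ready → (ix).
Next only (iv) has its prerequisites met → (iv).
That leaves (vi) as the only ready step → (vi).
Next only (vii) has its prerequisites met → (vii).
That leaves (iii) as the only ready step → (iii).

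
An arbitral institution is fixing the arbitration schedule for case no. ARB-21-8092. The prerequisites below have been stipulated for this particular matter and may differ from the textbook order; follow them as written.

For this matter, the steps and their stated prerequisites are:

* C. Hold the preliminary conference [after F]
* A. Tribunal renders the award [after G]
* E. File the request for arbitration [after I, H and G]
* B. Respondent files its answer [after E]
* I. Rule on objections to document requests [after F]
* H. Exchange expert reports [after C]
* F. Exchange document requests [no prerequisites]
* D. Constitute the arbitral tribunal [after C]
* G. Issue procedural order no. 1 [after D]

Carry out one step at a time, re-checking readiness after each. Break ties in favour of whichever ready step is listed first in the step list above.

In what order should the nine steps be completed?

F, C, I, H, D, G, A, E, B

Only F has no prerequisites, so it is first.
Ready: C and I. C is listed earlier → C.
H and D now also ready, so the ready set is {I, H, D}; I is listed earlier → I.
Ready: H and D. H is listed earlier → H.
Next only D has its prerequisites met → D.
G needed D, now all done → G.
A and E are both available; A is listed earlier → A.
E is the only step now ready → E.
B is the only step now ready → B.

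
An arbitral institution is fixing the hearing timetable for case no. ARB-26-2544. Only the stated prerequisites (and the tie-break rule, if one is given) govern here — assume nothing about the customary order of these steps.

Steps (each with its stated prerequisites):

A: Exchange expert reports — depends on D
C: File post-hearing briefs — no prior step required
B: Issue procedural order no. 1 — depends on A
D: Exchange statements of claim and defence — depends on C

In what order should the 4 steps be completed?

Only C has no prerequisites, so it is first.
Next only D has its prerequisites met → D.
Next only A has its prerequisites met → A.
B needed A, now all done → B.

C, D, A, B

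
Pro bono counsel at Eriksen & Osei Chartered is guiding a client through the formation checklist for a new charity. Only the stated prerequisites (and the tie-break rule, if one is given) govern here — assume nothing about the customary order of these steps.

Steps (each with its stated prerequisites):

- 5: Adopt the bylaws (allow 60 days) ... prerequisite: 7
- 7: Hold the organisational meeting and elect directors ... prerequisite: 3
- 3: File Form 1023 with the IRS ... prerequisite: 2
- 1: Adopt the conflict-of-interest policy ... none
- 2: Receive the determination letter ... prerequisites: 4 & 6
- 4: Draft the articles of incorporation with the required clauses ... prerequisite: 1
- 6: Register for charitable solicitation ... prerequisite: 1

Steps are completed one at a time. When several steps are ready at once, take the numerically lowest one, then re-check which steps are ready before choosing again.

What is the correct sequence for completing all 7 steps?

Only 1 has no prerequisites, so it is first.
Ready: 4 and 6. 4 has the earlier label → 4.
6 is the only step now ready → 6.
That leaves 2 as the only ready step → 2.
That leaves 3 as the only ready step → 3.
7 needed 3, now all done → 7.
5 needed 7, now all done → 5.

1, 4, 6, 2, 3, 7, 5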